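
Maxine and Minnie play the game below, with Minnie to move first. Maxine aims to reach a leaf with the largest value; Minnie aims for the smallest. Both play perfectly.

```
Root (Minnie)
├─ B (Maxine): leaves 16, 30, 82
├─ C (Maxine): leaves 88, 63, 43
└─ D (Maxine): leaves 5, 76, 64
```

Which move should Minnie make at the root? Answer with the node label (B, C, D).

B (Maxine): max(16, 30, 82) = 82
C (Maxine): max(88, 63, 43) = 88
D (Maxine): max(5, 76, 64) = 76
Root (Minnie): min(82, 88, 76) = 76
Minnie picks the child with the lowest value: D (value 76).

D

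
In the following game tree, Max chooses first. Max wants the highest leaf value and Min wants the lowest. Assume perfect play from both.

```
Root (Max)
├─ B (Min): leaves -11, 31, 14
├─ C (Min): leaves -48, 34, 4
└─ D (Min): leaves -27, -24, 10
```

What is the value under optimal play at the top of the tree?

-11

B (Min): min(-11, 31, 14) = -11
C (Min): min(-48, 34, 4) = -48
D (Min): min(-27, -24, 10) = -27
Root (Max): max(-11, -48, -27) = -11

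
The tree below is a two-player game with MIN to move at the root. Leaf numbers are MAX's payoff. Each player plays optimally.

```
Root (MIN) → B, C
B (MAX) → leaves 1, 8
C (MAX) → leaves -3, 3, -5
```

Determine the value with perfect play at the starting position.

B (MAX): max(1, 8) = 8
C (MAX): max(-3, 3, -5) = 3
Root (MIN): min(8, 3) = 3

3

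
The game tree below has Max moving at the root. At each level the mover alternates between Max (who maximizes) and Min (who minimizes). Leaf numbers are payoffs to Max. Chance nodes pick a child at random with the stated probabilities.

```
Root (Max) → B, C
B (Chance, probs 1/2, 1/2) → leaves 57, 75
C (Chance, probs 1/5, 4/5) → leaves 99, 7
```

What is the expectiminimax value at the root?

B (Chance): 1/2·57 + 1/2·75 = 66
C (Chance): 1/5·99 + 4/5·7 = 25.4
Root (Max): max(66, 25.4) = 66

66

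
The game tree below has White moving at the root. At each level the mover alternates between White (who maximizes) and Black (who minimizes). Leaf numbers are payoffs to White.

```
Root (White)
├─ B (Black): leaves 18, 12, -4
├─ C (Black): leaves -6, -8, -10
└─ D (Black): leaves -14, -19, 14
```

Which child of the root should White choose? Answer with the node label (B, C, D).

B (Black): min(18, 12, -4) = -4
C (Black): min(-6, -8, -10) = -10
D (Black): min(-14, -19, 14) = -19
Root (White): max(-4, -10, -19) = -4
White picks the child with the highest value: B (value -4).

B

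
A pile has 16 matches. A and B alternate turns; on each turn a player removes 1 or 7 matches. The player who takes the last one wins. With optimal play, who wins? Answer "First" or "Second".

Second

Positions where the player to move wins (W) vs loses (L):
i:   0  1  2  3  4  5  6  7  8  9 10 11 12 13 14 15 16
     L  W  L  W  L  W  L  W  L  W  L  W  L  W  L  W  L
Position 16 is L, so the second player wins.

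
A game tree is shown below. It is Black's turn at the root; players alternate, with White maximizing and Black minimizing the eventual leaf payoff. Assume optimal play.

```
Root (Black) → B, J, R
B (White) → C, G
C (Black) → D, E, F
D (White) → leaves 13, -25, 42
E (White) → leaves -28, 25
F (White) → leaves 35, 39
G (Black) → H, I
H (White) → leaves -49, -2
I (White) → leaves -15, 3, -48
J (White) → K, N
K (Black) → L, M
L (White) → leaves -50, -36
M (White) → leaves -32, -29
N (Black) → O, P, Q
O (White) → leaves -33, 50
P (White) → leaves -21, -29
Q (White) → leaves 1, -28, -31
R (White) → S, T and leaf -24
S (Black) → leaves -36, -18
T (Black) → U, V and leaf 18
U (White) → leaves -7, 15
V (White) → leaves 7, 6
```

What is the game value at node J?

-21

L: max(-50, -36) = -36
M: max(-32, -29) = -29
K: min(-36, -29) = -36
O: max(-33, 50) = 50
P: max(-21, -29) = -21
Q: max(1, -28, -31) = 1
N: min(50, -21, 1) = -21
J: max(-36, -21) = -21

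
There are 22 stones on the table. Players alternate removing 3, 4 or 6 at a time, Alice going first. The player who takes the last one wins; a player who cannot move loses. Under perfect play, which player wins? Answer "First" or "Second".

Positions where the player to move wins (W) vs loses (L):
i:   0  1  2  3  4  5  6  7  8  9 10 11 12 13 14 15 16 17 18 19 20 21 22
     L  L  L  W  W  W  W  W  W  L  L  L  W  W  W  W  W  W  L  L  L  W  W
Position 22 is W, so the first player wins.

First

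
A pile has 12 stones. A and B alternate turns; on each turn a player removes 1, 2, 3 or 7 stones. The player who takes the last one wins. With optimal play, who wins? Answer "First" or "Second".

Second

i:   0  1  2  3  4  5  6  7  8  9 10 11 12
     L  W  W  W  L  W  W  W  L  W  W  W  L
Position 12 is L, so the second player wins.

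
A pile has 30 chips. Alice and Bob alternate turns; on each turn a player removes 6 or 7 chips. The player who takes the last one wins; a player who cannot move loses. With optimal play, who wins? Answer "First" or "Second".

Second

i:   0  1  2  3  4  5  6  7  8  9 10 11 12 13 14 15 16 17 18 19 20 21 22 23 24 25 26 27 28 29 30
     L  L  L  L  L  L  W  W  W  W  W  W  W  L  L  L  L  L  L  W  W  W  W  W  W  W  L  L  L  L  L
Position 30 is L, so the second player wins.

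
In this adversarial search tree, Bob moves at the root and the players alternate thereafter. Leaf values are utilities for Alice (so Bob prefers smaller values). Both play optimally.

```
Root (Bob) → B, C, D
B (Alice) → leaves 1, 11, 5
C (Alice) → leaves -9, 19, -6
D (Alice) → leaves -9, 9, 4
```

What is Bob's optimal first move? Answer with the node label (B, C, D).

D

B (Alice): max(1, 11, 5) = 11
C (Alice): max(-9, 19, -6) = 19
D (Alice): max(-9, 9, 4) = 9
Root (Bob): min(11, 19, 9) = 9
Bob picks the child with the lowest value: D (value 9).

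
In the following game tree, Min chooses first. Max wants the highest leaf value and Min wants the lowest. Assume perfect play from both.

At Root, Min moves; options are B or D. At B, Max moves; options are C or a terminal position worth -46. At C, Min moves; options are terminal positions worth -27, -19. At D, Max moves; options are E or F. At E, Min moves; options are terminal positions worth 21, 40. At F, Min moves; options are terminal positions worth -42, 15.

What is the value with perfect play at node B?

-27

C: min(-27, -19) = -27
B: max(-27, -46) = -27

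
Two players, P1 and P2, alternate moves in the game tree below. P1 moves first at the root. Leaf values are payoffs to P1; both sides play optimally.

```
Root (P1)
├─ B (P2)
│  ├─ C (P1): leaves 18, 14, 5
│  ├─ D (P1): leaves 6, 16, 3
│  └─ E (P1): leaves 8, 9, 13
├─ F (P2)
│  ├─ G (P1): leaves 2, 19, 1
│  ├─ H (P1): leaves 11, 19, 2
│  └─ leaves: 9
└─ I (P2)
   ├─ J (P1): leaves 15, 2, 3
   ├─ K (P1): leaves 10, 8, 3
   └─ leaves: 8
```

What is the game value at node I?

8

J: max(15, 2, 3) = 15
K: max(10, 8, 3) = 10
I: min(15, 10, 8) = 8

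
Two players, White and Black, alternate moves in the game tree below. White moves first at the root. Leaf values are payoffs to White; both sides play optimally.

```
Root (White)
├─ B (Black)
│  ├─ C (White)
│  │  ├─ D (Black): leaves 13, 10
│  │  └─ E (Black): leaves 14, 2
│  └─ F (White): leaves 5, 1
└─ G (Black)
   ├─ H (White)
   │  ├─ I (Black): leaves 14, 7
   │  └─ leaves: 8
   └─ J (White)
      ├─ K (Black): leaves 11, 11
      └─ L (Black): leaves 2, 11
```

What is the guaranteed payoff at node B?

D: min(13, 10) = 10
E: min(14, 2) = 2
C: max(10, 2) = 10
F: max(5, 1) = 5
B: min(10, 5) = 5

5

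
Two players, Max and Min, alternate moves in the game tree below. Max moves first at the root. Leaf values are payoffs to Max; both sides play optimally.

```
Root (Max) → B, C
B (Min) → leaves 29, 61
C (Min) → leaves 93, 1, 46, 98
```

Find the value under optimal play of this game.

B (Min): min(29, 61) = 29
C (Min): min(93, 1, 46, 98) = 1
Root (Max): max(29, 1) = 29

29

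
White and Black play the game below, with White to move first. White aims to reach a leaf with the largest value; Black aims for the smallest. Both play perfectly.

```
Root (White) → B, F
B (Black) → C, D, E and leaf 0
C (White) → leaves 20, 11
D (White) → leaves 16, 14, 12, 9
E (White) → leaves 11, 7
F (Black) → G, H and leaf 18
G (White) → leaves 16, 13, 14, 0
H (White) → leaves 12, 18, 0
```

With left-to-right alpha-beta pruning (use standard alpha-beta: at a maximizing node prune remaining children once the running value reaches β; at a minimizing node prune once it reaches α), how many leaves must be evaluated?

C [α=-∞,β=+∞]: v=20
D [α=-∞,β=20]: v=16
E [α=-∞,β=16]: v=11
B [α=-∞,β=+∞]: v=0
G [α=0,β=+∞]: v=16
H [α=0,β=16]: v=18 after child 2 ≥ β → β-cutoff, skip 1
F [α=0,β=+∞]: v=16
Root [α=-∞,β=+∞]: v=16
Leaves evaluated: 16 of 17.

16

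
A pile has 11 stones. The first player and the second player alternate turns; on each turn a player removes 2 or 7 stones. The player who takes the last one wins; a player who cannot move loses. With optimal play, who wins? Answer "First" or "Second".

W/L table (W = player to move can force a win):
i:   0  1  2  3  4  5  6  7  8  9 10 11
     L  L  W  W  L  L  W  W  W  L  L  W
Position 11 is W, so the first player wins.

First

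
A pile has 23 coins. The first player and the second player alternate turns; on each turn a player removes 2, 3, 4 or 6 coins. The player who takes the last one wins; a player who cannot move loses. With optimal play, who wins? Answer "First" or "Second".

Compute winning (W) and losing (L) positions by backward induction:
i:   0  1  2  3  4  5  6  7  8  9 10 11 12 13 14 15 16 17 18 19 20 21 22 23
     L  L  W  W  W  W  W  W  L  L  W  W  W  W  W  W  L  L  W  W  W  W  W  W
Position 23 is W, so the first player wins.

First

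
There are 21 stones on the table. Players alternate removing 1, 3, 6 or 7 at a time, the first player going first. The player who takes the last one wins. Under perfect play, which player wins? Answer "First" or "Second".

First

Positions where the player to move wins (W) vs loses (L):
i:   0  1  2  3  4  5  6  7  8  9 10 11 12 13 14 15 16 17 18 19 20 21
     L  W  L  W  L  W  W  W  W  W  W  W  L  W  L  W  L  W  W  W  W  W
Position 21 is W, so the first player wins.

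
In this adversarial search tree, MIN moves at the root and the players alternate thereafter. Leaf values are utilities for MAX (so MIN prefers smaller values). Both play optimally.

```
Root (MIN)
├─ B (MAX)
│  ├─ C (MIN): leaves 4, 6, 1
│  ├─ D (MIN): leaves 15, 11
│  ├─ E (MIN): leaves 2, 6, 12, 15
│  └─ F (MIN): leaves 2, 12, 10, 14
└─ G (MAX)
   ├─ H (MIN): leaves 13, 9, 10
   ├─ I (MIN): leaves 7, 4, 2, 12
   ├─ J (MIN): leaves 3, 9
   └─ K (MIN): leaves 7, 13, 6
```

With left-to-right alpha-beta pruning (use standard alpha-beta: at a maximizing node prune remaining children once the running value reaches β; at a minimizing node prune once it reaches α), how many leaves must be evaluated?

C [α=-∞,β=+∞]: v=1
D [α=1,β=+∞]: v=11
E [α=11,β=+∞]: v=2 after child 1 ≤ α → α-cutoff, skip 3
F [α=11,β=+∞]: v=2 after child 1 ≤ α → α-cutoff, skip 3
B [α=-∞,β=+∞]: v=11
H [α=-∞,β=11]: v=9
I [α=9,β=11]: v=7 after child 1 ≤ α → α-cutoff, skip 3
J [α=9,β=11]: v=3 after child 1 ≤ α → α-cutoff, skip 1
K [α=9,β=11]: v=7 after child 1 ≤ α → α-cutoff, skip 2
G [α=-∞,β=11]: v=9
Root [α=-∞,β=+∞]: v=9
Leaves evaluated: 13 of 25.

13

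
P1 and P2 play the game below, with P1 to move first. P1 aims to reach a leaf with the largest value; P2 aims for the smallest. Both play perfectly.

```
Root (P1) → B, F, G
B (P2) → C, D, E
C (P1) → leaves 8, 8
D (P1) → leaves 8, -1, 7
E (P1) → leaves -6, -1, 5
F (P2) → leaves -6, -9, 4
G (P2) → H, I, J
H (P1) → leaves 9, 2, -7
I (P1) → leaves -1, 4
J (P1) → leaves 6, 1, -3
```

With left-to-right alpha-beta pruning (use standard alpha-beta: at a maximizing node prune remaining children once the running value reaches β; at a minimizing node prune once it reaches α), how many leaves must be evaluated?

C [α=-∞,β=+∞]: v=8
D [α=-∞,β=8]: v=8 after child 1 ≥ β → β-cutoff, skip 2
E [α=-∞,β=8]: v=5
B [α=-∞,β=+∞]: v=5
F [α=5,β=+∞]: v=-6 after child 1 ≤ α → α-cutoff, skip 2
H [α=5,β=+∞]: v=9
I [α=5,β=9]: v=4
G [α=5,β=+∞]: v=4 after child 2 ≤ α → α-cutoff, skip 1
Root [α=-∞,β=+∞]: v=5
Leaves evaluated: 12 of 19.

12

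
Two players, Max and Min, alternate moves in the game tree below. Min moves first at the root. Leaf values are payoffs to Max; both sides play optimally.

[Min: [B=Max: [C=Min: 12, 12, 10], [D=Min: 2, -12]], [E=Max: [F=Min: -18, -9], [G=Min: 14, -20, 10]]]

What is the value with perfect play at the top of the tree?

-18

C (Min): min(12, 12, 10) = 10
D (Min): min(2, -12) = -12
B (Max): max(10, -12) = 10
F (Min): min(-18, -9) = -18
G (Min): min(14, -20, 10) = -20
E (Max): max(-18, -20) = -18
Root (Min): min(10, -18) = -18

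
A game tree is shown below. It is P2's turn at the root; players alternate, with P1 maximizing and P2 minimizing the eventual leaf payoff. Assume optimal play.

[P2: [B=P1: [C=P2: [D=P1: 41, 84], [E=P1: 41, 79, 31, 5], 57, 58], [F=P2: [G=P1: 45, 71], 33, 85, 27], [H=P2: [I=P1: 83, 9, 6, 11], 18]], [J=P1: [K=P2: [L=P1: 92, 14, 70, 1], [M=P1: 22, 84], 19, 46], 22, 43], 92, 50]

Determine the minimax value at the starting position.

D (P1): max(41, 84) = 84
E (P1): max(41, 79, 31, 5) = 79
C (P2): min(84, 79, 57, 58) = 57
G (P1): max(45, 71) = 71
F (P2): min(71, 33, 85, 27) = 27
I (P1): max(83, 9, 6, 11) = 83
H (P2): min(83, 18) = 18
B (P1): max(57, 27, 18) = 57
L (P1): max(92, 14, 70, 1) = 92
M (P1): max(22, 84) = 84
K (P2): min(92, 84, 19, 46) = 19
J (P1): max(19, 22, 43) = 43
Root (P2): min(57, 43, 92, 50) = 43

43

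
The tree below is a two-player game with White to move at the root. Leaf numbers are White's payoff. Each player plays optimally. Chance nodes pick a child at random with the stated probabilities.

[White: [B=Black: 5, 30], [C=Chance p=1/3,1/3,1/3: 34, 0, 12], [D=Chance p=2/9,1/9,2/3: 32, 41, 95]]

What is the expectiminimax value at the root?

75

B (Black): min(5, 30) = 5
C (Chance): 1/3·34 + 1/3·0 + 1/3·12 = 15.33
D (Chance): 2/9·32 + 1/9·41 + 2/3·95 = 75
Root (White): max(5, 15.33, 75) = 75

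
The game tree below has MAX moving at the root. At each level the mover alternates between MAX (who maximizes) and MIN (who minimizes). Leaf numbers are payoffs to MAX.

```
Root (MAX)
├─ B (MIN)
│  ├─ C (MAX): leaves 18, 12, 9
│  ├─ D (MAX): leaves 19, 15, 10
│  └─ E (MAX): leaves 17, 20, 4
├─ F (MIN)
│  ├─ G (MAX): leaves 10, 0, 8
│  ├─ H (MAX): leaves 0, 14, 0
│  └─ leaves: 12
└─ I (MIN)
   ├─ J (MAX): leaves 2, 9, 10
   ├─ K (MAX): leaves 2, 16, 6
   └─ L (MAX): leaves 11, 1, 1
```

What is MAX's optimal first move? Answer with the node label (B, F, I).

B

C (MAX): max(18, 12, 9) = 18
D (MAX): max(19, 15, 10) = 19
E (MAX): max(17, 20, 4) = 20
B (MIN): min(18, 19, 20) = 18
G (MAX): max(10, 0, 8) = 10
H (MAX): max(0, 14, 0) = 14
F (MIN): min(10, 14, 12) = 10
J (MAX): max(2, 9, 10) = 10
K (MAX): max(2, 16, 6) = 16
L (MAX): max(11, 1, 1) = 11
I (MIN): min(10, 16, 11) = 10
Root (MAX): max(18, 10, 10) = 18
MAX picks the child with the highest value: B (value 18).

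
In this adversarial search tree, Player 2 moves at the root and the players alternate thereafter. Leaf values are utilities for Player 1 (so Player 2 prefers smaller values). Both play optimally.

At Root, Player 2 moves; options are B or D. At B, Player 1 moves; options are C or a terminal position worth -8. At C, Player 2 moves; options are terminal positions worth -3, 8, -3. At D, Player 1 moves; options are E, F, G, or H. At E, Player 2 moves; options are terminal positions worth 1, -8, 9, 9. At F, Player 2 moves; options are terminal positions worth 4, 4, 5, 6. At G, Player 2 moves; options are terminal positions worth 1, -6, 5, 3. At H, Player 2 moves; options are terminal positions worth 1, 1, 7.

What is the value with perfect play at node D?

E: min(1, -8, 9, 9) = -8
F: min(4, 4, 5, 6) = 4
G: min(1, -6, 5, 3) = -6
H: min(1, 1, 7) = 1
D: max(-8, 4, -6, 1) = 4

4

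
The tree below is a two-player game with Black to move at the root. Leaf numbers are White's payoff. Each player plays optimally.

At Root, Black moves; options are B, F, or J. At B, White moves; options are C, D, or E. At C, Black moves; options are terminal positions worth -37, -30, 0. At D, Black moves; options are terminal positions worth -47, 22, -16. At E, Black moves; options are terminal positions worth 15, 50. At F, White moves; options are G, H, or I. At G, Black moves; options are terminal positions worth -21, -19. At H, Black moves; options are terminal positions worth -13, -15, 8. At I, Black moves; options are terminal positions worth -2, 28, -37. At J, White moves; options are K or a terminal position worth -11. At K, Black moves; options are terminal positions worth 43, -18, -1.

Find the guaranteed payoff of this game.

-15

C (Black): min(-37, -30, 0) = -37
D (Black): min(-47, 22, -16) = -47
E (Black): min(15, 50) = 15
B (White): max(-37, -47, 15) = 15
G (Black): min(-21, -19) = -21
H (Black): min(-13, -15, 8) = -15
I (Black): min(-2, 28, -37) = -37
F (White): max(-21, -15, -37) = -15
K (Black): min(43, -18, -1) = -18
J (White): max(-18, -11) = -11
Root (Black): min(15, -15, -11) = -15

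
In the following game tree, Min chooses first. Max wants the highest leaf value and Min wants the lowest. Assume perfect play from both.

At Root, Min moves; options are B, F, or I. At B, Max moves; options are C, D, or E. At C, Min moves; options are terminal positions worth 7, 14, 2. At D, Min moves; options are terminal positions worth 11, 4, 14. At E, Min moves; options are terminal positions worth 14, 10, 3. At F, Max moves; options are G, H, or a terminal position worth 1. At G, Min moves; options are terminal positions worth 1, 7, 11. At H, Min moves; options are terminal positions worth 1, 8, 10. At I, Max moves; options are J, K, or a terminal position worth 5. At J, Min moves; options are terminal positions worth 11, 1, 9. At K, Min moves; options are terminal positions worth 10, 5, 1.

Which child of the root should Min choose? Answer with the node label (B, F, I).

C (Min): min(7, 14, 2) = 2
D (Min): min(11, 4, 14) = 4
E (Min): min(14, 10, 3) = 3
B (Max): max(2, 4, 3) = 4
G (Min): min(1, 7, 11) = 1
H (Min): min(1, 8, 10) = 1
F (Max): max(1, 1, 1) = 1
J (Min): min(11, 1, 9) = 1
K (Min): min(10, 5, 1) = 1
I (Max): max(1, 1, 5) = 5
Root (Min): min(4, 1, 5) = 1
Min picks the child with the lowest value: F (value 1).

F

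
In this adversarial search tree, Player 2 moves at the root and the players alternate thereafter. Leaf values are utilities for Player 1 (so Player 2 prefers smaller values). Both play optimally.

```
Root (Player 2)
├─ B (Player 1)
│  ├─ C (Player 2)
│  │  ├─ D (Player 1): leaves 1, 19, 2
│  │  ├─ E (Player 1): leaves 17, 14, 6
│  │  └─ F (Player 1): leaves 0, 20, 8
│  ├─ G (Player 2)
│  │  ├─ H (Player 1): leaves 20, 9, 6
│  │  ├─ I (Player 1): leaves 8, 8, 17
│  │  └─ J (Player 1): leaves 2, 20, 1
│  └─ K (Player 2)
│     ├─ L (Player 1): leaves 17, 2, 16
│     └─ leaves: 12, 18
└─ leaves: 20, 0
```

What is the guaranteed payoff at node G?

H: max(20, 9, 6) = 20
I: max(8, 8, 17) = 17
J: max(2, 20, 1) = 20
G: min(20, 17, 20) = 17

17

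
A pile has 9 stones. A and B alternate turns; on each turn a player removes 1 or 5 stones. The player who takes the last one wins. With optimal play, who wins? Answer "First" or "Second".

First

i:   0  1  2  3  4  5  6  7  8  9
     L  W  L  W  L  W  L  W  L  W
Position 9 is W, so the first player wins.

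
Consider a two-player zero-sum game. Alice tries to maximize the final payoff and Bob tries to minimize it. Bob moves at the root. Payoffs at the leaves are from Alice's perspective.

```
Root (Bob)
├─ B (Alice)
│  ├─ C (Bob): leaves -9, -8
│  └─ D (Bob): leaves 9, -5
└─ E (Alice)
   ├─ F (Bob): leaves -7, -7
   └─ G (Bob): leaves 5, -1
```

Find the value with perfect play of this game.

-5

C (Bob): min(-9, -8) = -9
D (Bob): min(9, -5) = -5
B (Alice): max(-9, -5) = -5
F (Bob): min(-7, -7) = -7
G (Bob): min(5, -1) = -1
E (Alice): max(-7, -1) = -1
Root (Bob): min(-5, -1) = -5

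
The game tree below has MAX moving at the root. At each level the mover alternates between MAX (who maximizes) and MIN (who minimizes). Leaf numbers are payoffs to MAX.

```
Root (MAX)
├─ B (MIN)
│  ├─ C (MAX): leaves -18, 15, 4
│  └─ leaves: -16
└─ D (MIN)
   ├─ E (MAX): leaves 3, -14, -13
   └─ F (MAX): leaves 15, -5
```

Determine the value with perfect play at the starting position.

3

C (MAX): max(-18, 15, 4) = 15
B (MIN): min(15, -16) = -16
E (MAX): max(3, -14, -13) = 3
F (MAX): max(15, -5) = 15
D (MIN): min(3, 15) = 3
Root (MAX): max(-16, 3) = 3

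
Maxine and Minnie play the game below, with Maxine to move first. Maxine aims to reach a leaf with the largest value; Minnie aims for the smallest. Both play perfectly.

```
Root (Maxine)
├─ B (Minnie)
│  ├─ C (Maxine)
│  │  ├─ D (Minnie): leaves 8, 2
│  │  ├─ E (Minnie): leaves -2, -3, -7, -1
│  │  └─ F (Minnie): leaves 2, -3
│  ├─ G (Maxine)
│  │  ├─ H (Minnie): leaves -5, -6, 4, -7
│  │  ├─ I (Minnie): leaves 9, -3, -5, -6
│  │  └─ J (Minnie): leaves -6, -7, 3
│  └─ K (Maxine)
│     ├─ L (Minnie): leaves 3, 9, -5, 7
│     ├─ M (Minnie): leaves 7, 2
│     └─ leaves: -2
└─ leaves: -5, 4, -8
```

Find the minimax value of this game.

D (Minnie): min(8, 2) = 2
E (Minnie): min(-2, -3, -7, -1) = -7
F (Minnie): min(2, -3) = -3
C (Maxine): max(2, -7, -3) = 2
H (Minnie): min(-5, -6, 4, -7) = -7
I (Minnie): min(9, -3, -5, -6) = -6
J (Minnie): min(-6, -7, 3) = -7
G (Maxine): max(-7, -6, -7) = -6
L (Minnie): min(3, 9, -5, 7) = -5
M (Minnie): min(7, 2) = 2
K (Maxine): max(-5, 2, -2) = 2
B (Minnie): min(2, -6, 2) = -6
Root (Maxine): max(-6, -5, 4, -8) = 4

4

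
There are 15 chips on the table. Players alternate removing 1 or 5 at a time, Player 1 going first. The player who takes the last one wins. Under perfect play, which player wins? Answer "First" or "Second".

W/L table (W = player to move can force a win):
i:   0  1  2  3  4  5  6  7  8  9 10 11 12 13 14 15
     L  W  L  W  L  W  L  W  L  W  L  W  L  W  L  W
Position 15 is W, so the first player wins.

First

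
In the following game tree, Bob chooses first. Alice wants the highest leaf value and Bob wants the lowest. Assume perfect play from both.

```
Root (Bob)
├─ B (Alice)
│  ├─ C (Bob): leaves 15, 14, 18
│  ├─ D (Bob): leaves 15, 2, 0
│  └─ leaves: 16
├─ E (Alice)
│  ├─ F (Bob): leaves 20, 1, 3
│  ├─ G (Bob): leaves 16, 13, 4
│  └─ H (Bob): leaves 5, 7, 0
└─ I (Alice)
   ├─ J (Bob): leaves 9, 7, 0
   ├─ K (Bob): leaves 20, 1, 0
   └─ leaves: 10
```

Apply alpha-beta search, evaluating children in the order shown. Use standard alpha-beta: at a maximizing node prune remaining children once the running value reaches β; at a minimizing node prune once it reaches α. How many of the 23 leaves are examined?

22

C [α=-∞,β=+∞]: v=14
D [α=14,β=+∞]: v=2 after child 2 ≤ α → α-cutoff, skip 1
B [α=-∞,β=+∞]: v=16
F [α=-∞,β=16]: v=1
G [α=1,β=16]: v=4
H [α=4,β=16]: v=0
E [α=-∞,β=16]: v=4
J [α=-∞,β=4]: v=0
K [α=0,β=4]: v=0
I [α=-∞,β=4]: v=10
Root [α=-∞,β=+∞]: v=4
Leaves evaluated: 22 of 23.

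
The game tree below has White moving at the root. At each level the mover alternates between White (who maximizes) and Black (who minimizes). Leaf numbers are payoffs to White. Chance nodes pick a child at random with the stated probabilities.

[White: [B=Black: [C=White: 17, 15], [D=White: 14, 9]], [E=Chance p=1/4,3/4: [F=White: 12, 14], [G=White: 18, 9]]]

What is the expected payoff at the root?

17

C (White): max(17, 15) = 17
D (White): max(14, 9) = 14
B (Black): min(17, 14) = 14
F (White): max(12, 14) = 14
G (White): max(18, 9) = 18
E (Chance): 1/4·14 + 3/4·18 = 17
Root (White): max(14, 17) = 17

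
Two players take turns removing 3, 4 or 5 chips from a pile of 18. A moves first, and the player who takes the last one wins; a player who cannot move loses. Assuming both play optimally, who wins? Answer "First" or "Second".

Compute winning (W) and losing (L) positions by backward induction:
i:   0  1  2  3  4  5  6  7  8  9 10 11 12 13 14 15 16 17 18
     L  L  L  W  W  W  W  W  L  L  L  W  W  W  W  W  L  L  L
Position 18 is L, so the second player wins.

Second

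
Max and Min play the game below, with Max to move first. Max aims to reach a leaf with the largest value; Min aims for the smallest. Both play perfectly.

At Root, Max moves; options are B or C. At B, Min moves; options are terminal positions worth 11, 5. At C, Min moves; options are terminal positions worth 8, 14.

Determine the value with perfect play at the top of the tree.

8

B (Min): min(11, 5) = 5
C (Min): min(8, 14) = 8
Root (Max): max(5, 8) = 8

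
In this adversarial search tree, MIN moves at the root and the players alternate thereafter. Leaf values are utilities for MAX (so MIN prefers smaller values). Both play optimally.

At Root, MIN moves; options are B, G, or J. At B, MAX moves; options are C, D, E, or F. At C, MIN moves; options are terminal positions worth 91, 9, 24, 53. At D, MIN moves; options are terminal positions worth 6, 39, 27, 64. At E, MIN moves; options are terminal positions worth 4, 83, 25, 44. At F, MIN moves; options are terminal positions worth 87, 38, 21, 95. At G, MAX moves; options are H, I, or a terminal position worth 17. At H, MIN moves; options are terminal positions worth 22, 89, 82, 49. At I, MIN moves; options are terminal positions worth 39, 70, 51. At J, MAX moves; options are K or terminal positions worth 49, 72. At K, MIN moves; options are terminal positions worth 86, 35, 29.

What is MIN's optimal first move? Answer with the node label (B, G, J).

B

C (MIN): min(91, 9, 24, 53) = 9
D (MIN): min(6, 39, 27, 64) = 6
E (MIN): min(4, 83, 25, 44) = 4
F (MIN): min(87, 38, 21, 95) = 21
B (MAX): max(9, 6, 4, 21) = 21
H (MIN): min(22, 89, 82, 49) = 22
I (MIN): min(39, 70, 51) = 39
G (MAX): max(22, 39, 17) = 39
K (MIN): min(86, 35, 29) = 29
J (MAX): max(29, 49, 72) = 72
Root (MIN): min(21, 39, 72) = 21
MIN picks the child with the lowest value: B (value 21).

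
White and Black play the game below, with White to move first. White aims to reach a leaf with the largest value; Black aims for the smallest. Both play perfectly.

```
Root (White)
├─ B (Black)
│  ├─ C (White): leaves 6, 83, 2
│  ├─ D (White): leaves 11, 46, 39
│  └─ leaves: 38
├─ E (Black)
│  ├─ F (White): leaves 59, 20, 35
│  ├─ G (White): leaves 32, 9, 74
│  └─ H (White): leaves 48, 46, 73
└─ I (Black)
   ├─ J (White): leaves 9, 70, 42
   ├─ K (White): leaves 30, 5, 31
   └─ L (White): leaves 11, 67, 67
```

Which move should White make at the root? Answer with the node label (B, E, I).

C (White): max(6, 83, 2) = 83
D (White): max(11, 46, 39) = 46
B (Black): min(83, 46, 38) = 38
F (White): max(59, 20, 35) = 59
G (White): max(32, 9, 74) = 74
H (White): max(48, 46, 73) = 73
E (Black): min(59, 74, 73) = 59
J (White): max(9, 70, 42) = 70
K (White): max(30, 5, 31) = 31
L (White): max(11, 67, 67) = 67
I (Black): min(70, 31, 67) = 31
Root (White): max(38, 59, 31) = 59
White picks the child with the highest value: E (value 59).

E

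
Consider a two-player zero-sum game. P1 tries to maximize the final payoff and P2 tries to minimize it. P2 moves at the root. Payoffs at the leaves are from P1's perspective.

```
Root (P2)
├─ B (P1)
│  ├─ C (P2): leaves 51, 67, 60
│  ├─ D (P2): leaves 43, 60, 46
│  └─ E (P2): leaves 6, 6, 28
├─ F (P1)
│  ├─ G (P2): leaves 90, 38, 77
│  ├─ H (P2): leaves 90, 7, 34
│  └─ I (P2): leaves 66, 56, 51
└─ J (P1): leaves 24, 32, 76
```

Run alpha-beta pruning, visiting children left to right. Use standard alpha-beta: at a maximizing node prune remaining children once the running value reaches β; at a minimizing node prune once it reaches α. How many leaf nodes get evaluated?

16

C [α=-∞,β=+∞]: v=51
D [α=51,β=+∞]: v=43 after child 1 ≤ α → α-cutoff, skip 2
E [α=51,β=+∞]: v=6 after child 1 ≤ α → α-cutoff, skip 2
B [α=-∞,β=+∞]: v=51
G [α=-∞,β=51]: v=38
H [α=38,β=51]: v=7 after child 2 ≤ α → α-cutoff, skip 1
I [α=38,β=51]: v=51
F [α=-∞,β=51]: v=51
J [α=-∞,β=51]: v=76
Root [α=-∞,β=+∞]: v=51
Leaves evaluated: 16 of 21.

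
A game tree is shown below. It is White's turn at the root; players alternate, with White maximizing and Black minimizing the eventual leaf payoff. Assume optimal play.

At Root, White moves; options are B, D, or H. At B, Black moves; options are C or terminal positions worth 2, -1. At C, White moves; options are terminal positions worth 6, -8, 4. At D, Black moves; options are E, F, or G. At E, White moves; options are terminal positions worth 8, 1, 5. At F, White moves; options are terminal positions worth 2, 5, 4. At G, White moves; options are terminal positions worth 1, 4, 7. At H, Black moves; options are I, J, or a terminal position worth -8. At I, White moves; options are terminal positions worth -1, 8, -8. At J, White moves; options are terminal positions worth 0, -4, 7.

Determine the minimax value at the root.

5

C (White): max(6, -8, 4) = 6
B (Black): min(6, 2, -1) = -1
E (White): max(8, 1, 5) = 8
F (White): max(2, 5, 4) = 5
G (White): max(1, 4, 7) = 7
D (Black): min(8, 5, 7) = 5
I (White): max(-1, 8, -8) = 8
J (White): max(0, -4, 7) = 7
H (Black): min(8, 7, -8) = -8
Root (White): max(-1, 5, -8) = 5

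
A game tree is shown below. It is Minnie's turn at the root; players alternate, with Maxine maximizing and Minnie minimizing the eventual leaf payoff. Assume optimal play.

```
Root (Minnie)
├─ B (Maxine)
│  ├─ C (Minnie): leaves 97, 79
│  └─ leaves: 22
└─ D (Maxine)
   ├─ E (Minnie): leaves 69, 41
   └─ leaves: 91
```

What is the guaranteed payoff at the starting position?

79

C (Minnie): min(97, 79) = 79
B (Maxine): max(79, 22) = 79
E (Minnie): min(69, 41) = 41
D (Maxine): max(41, 91) = 91
Root (Minnie): min(79, 91) = 79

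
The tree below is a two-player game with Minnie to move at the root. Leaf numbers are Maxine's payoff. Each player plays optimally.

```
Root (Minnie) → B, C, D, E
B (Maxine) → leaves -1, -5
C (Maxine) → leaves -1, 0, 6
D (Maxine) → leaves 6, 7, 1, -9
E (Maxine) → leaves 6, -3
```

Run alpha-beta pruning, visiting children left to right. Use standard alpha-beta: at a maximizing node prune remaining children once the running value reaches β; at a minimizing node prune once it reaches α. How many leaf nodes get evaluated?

B [α=-∞,β=+∞]: v=-1
C [α=-∞,β=-1]: v=-1 after child 1 ≥ β → β-cutoff, skip 2
D [α=-∞,β=-1]: v=6 after child 1 ≥ β → β-cutoff, skip 3
E [α=-∞,β=-1]: v=6 after child 1 ≥ β → β-cutoff, skip 1
Root [α=-∞,β=+∞]: v=-1
Leaves evaluated: 5 of 11.

5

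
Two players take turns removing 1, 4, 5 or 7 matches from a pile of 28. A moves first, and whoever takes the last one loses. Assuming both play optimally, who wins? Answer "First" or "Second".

Positions where the player to move wins (W) vs loses (L):
i:   0  1  2  3  4  5  6  7  8  9 10 11 12 13 14 15 16 17 18 19 20 21 22 23 24 25 26 27 28
     W  L  W  L  W  W  W  W  W  L  W  L  W  W  W  W  W  L  W  L  W  W  W  W  W  L  W  L  W
Position 28 is W, so the first player wins.

First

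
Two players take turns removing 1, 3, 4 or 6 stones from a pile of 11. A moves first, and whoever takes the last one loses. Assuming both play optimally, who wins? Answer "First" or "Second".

i:   0  1  2  3  4  5  6  7  8  9 10 11
     W  L  W  L  W  W  W  W  L  W  L  W
Position 11 is W, so the first player wins.

First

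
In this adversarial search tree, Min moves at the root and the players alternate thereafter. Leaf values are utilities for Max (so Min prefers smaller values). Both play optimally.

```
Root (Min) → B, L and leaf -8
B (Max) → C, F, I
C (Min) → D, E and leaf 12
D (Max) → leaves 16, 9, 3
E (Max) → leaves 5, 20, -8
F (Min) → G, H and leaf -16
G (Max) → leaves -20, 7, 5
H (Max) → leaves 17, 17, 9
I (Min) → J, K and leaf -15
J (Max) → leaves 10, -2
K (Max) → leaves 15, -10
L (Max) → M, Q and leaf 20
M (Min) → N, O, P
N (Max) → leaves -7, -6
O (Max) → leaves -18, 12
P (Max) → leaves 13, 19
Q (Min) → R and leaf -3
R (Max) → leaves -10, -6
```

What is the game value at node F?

-16

G: max(-20, 7, 5) = 7
H: max(17, 17, 9) = 17
F: min(7, 17, -16) = -16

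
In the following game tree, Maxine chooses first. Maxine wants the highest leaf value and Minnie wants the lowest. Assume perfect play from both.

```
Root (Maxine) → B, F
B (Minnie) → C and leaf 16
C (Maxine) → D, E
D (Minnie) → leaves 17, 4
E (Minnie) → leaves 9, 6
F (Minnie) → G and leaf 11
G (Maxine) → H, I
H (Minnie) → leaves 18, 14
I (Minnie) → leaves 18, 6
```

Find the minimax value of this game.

D (Minnie): min(17, 4) = 4
E (Minnie): min(9, 6) = 6
C (Maxine): max(4, 6) = 6
B (Minnie): min(6, 16) = 6
H (Minnie): min(18, 14) = 14
I (Minnie): min(18, 6) = 6
G (Maxine): max(14, 6) = 14
F (Minnie): min(14, 11) = 11
Root (Maxine): max(6, 11) = 11

11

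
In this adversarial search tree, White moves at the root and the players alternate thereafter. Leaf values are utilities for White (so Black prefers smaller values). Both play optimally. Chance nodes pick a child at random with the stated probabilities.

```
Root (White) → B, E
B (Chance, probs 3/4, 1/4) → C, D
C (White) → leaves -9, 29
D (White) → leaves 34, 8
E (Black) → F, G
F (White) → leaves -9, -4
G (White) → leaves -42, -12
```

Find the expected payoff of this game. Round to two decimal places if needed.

C (White): max(-9, 29) = 29
D (White): max(34, 8) = 34
B (Chance): 3/4·29 + 1/4·34 = 30.25
F (White): max(-9, -4) = -4
G (White): max(-42, -12) = -12
E (Black): min(-4, -12) = -12
Root (White): max(30.25, -12) = 30.25

30.25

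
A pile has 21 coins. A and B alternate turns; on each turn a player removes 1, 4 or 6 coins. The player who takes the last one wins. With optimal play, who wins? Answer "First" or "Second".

First

Positions where the player to move wins (W) vs loses (L):
i:   0  1  2  3  4  5  6  7  8  9 10 11 12 13 14 15 16 17 18 19 20 21
     L  W  L  W  W  L  W  L  W  W  L  W  L  W  W  L  W  L  W  W  L  W
Position 21 is W, so the first player wins.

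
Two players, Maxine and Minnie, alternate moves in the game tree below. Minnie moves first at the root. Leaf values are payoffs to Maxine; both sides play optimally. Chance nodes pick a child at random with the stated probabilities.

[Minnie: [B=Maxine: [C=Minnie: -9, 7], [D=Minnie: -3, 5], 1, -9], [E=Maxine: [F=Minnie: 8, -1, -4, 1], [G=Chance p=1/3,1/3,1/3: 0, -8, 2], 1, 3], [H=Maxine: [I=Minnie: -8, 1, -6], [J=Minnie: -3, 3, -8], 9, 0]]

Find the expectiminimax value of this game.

1

C (Minnie): min(-9, 7) = -9
D (Minnie): min(-3, 5) = -3
B (Maxine): max(-9, -3, 1, -9) = 1
F (Minnie): min(8, -1, -4, 1) = -4
G (Chance): 1/3·0 + 1/3·-8 + 1/3·2 = -2
E (Maxine): max(-4, -2, 1, 3) = 3
I (Minnie): min(-8, 1, -6) = -8
J (Minnie): min(-3, 3, -8) = -8
H (Maxine): max(-8, -8, 9, 0) = 9
Root (Minnie): min(1, 3, 9) = 1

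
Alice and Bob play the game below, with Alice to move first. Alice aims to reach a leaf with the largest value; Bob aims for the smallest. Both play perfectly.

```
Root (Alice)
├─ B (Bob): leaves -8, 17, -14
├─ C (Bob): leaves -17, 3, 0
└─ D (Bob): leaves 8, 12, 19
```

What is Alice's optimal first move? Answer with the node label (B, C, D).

B (Bob): min(-8, 17, -14) = -14
C (Bob): min(-17, 3, 0) = -17
D (Bob): min(8, 12, 19) = 8
Root (Alice): max(-14, -17, 8) = 8
Alice picks the child with the highest value: D (value 8).

D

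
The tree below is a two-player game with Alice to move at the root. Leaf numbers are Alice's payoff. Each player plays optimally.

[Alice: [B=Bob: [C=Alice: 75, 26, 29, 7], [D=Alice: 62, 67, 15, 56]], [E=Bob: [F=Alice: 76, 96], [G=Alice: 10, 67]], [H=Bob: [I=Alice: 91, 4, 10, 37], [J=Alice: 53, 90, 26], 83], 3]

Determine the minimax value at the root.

C (Alice): max(75, 26, 29, 7) = 75
D (Alice): max(62, 67, 15, 56) = 67
B (Bob): min(75, 67) = 67
F (Alice): max(76, 96) = 96
G (Alice): max(10, 67) = 67
E (Bob): min(96, 67) = 67
I (Alice): max(91, 4, 10, 37) = 91
J (Alice): max(53, 90, 26) = 90
H (Bob): min(91, 90, 83) = 83
Root (Alice): max(67, 67, 83, 3) = 83

83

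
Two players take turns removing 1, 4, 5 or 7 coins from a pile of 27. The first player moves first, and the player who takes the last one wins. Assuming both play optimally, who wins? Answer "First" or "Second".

First

W/L table (W = player to move can force a win):
i:   0  1  2  3  4  5  6  7  8  9 10 11 12 13 14 15 16 17 18 19 20 21 22 23 24 25 26 27
     L  W  L  W  W  W  W  W  L  W  L  W  W  W  W  W  L  W  L  W  W  W  W  W  L  W  L  W
Position 27 is W, so the first player wins.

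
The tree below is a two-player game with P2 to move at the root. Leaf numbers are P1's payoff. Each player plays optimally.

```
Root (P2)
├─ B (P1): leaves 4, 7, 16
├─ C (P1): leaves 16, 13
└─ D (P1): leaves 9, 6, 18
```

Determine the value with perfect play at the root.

B (P1): max(4, 7, 16) = 16
C (P1): max(16, 13) = 16
D (P1): max(9, 6, 18) = 18
Root (P2): min(16, 16, 18) = 16

16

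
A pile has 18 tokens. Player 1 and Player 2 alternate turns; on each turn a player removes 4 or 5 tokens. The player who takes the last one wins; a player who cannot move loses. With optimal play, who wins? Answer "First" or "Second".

Second

i:   0  1  2  3  4  5  6  7  8  9 10 11 12 13 14 15 16 17 18
     L  L  L  L  W  W  W  W  W  L  L  L  L  W  W  W  W  W  L
Position 18 is L, so the second player wins.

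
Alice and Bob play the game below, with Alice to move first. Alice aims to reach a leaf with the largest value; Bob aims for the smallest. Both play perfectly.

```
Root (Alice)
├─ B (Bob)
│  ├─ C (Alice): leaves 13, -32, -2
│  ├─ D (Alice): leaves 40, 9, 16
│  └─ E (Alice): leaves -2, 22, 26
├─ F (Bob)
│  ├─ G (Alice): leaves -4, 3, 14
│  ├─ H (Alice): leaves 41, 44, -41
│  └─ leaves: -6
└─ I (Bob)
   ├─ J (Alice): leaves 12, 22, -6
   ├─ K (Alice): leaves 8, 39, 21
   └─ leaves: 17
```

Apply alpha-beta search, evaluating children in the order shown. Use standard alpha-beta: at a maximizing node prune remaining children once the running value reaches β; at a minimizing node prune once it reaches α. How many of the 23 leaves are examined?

C [α=-∞,β=+∞]: v=13
D [α=-∞,β=13]: v=40 after child 1 ≥ β → β-cutoff, skip 2
E [α=-∞,β=13]: v=22 after child 2 ≥ β → β-cutoff, skip 1
B [α=-∞,β=+∞]: v=13
G [α=13,β=+∞]: v=14
H [α=13,β=14]: v=41 after child 1 ≥ β → β-cutoff, skip 2
F [α=13,β=+∞]: v=-6
J [α=13,β=+∞]: v=22
K [α=13,β=22]: v=39 after child 2 ≥ β → β-cutoff, skip 1
I [α=13,β=+∞]: v=17
Root [α=-∞,β=+∞]: v=17
Leaves evaluated: 17 of 23.

17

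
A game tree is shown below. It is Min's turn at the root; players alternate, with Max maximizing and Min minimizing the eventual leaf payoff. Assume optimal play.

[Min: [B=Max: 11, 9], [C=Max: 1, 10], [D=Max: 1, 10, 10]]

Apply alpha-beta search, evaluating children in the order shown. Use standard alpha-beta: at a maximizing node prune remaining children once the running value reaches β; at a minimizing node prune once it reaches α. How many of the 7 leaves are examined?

B [α=-∞,β=+∞]: v=11
C [α=-∞,β=11]: v=10
D [α=-∞,β=10]: v=10 after child 2 ≥ β → β-cutoff, skip 1
Root [α=-∞,β=+∞]: v=10
Leaves evaluated: 6 of 7.

6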